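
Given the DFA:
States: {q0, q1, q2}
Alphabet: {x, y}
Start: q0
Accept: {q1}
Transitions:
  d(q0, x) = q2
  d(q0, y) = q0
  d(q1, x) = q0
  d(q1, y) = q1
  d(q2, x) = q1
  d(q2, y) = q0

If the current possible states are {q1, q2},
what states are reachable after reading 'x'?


Apply transition on 'x' from each current state:
  d(q1, x) = q0
  d(q2, x) = q1

{q0, q1}


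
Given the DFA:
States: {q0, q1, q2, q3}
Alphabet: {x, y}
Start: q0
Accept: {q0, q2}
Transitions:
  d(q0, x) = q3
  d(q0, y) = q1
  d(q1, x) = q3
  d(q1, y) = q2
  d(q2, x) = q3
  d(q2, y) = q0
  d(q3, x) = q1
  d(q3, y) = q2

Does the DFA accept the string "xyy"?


Trace: q0 -> q3 -> q2 -> q0
Final state: q0
Accept states: {q0, q2}

Yes, accepted (final state q0 is an accept state)


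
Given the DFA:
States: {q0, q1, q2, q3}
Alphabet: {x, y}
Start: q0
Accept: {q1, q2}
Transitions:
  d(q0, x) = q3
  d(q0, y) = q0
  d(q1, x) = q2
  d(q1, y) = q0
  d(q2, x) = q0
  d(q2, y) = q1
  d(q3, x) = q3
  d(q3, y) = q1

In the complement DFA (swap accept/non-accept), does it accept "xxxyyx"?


Trace: q0 -> q3 -> q3 -> q3 -> q1 -> q0 -> q3
Final: q3
Original accept: {q1, q2}
Complement: q3 is not in original accept

Yes, complement accepts (original rejects)


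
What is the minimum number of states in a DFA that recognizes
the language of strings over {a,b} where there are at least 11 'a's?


States: count = 0, 1, ..., 10, and a final '>= 11' state.
Total: 11 + 1 = 12. Accept = '>= 11' state.

12


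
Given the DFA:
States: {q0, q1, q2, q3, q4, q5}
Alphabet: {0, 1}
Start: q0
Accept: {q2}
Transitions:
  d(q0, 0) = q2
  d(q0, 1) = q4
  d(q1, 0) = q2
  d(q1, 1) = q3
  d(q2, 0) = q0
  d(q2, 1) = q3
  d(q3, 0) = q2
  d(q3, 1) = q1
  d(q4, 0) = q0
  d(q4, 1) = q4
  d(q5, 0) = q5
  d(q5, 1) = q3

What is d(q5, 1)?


Looking up transition d(q5, 1)

q3


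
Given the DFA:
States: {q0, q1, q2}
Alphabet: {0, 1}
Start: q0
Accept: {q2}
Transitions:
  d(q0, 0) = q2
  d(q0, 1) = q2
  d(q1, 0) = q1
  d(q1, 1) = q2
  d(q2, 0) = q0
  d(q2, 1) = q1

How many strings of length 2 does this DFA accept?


Enumerating all length-2 strings:
  "00" -> q0 [reject]
  "01" -> q1 [reject]
  "10" -> q0 [reject]
  "11" -> q1 [reject]

0 out of 4


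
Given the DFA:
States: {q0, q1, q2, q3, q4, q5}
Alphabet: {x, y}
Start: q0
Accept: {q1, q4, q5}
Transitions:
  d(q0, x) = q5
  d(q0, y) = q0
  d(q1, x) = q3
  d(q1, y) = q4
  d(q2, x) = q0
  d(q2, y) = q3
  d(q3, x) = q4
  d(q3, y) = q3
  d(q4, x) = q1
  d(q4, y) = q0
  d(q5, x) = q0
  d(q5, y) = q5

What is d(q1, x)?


Looking up transition d(q1, x)

q3


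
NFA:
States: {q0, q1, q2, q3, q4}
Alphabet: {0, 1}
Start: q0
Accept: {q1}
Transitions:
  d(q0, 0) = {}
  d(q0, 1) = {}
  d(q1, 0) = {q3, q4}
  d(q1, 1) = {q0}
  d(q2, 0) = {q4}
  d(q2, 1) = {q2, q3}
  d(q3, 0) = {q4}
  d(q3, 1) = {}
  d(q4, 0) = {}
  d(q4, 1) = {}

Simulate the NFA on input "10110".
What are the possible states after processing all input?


Start: {q0}
  --1--> {}
  --0--> {}
  --1--> {}
  --1--> {}
  --0--> {}

{} (empty set, no valid transitions)


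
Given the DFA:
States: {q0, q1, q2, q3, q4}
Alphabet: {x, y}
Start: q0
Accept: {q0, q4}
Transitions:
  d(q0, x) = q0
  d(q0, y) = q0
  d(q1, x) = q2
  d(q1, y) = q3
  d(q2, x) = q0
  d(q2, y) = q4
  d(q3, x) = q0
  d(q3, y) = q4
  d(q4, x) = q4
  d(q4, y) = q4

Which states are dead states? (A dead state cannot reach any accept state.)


Forward reachability from each state:
  q0 -> reaches accept state q0 (live)
  q1 -> reaches accept state q0 (live)
  q2 -> reaches accept state q0 (live)
  q3 -> reaches accept state q0 (live)
  q4 -> reaches accept state q4 (live)

None (all states can reach an accept state)


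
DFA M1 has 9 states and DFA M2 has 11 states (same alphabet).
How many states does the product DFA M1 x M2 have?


Product construction pairs every M1 state with every M2 state.
9 * 11 = 99

99


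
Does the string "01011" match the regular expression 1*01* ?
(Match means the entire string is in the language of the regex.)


|string| = 5; first = '0'; last = '1'

No, "01011" does not match 1*01*


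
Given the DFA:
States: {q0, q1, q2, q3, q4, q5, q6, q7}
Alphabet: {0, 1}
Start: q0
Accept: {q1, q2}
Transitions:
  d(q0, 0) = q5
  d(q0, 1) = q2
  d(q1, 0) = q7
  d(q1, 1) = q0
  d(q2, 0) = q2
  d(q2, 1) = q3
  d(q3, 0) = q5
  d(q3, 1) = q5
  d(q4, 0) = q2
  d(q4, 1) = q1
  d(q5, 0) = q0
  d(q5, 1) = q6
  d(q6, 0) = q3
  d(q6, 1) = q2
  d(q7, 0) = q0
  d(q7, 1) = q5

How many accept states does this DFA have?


Accept states listed: {q1, q2}
Counting: q1(1) q2(2)

2


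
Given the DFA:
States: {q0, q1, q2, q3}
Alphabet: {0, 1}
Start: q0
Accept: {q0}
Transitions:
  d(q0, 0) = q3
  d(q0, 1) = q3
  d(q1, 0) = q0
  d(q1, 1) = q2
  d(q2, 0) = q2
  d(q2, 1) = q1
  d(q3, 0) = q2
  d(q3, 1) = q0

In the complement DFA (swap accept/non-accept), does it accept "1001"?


Trace: q0 -> q3 -> q2 -> q2 -> q1
Final: q1
Original accept: {q0}
Complement: q1 is not in original accept

Yes, complement accepts (original rejects)


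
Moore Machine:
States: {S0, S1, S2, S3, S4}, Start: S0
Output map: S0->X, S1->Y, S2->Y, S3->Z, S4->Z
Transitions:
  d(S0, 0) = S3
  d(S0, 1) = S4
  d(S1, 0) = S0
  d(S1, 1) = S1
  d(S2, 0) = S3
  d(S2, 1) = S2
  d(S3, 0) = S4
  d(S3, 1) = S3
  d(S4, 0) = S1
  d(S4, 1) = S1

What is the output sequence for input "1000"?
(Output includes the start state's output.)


Start: S0 (output X)
  --1--> S4 (output Z)
  --0--> S1 (output Y)
  --0--> S0 (output X)
  --0--> S3 (output Z)

"XZYXZ"


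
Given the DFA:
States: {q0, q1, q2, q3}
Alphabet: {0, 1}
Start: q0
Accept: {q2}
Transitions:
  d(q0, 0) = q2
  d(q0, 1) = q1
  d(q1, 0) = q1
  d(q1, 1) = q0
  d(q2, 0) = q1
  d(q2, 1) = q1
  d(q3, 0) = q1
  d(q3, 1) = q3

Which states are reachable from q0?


BFS from q0:
  layer 0: {q0}
  layer 1: {q1, q2}

{q0, q1, q2}


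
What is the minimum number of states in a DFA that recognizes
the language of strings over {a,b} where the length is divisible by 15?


States track (length) mod 15.
Need 15 states: one per remainder 0..14; accept = remainder 0.

15


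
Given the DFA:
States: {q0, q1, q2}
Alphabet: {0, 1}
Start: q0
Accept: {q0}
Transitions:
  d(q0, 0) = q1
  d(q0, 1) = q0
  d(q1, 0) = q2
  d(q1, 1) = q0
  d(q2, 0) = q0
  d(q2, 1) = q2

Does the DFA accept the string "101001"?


Trace: q0 -> q0 -> q1 -> q0 -> q1 -> q2 -> q2
Final state: q2
Accept states: {q0}

No, rejected (final state q2 is not an accept state)


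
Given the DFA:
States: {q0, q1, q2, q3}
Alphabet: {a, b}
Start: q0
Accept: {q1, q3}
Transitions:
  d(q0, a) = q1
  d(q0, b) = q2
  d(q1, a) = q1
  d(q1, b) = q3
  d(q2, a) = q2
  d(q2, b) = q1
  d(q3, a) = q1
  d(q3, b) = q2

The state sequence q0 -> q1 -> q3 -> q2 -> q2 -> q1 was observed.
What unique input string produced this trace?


Trace back each transition to find the symbol:
  q0 --[a]--> q1
  q1 --[b]--> q3
  q3 --[b]--> q2
  q2 --[a]--> q2
  q2 --[b]--> q1

"abbab"


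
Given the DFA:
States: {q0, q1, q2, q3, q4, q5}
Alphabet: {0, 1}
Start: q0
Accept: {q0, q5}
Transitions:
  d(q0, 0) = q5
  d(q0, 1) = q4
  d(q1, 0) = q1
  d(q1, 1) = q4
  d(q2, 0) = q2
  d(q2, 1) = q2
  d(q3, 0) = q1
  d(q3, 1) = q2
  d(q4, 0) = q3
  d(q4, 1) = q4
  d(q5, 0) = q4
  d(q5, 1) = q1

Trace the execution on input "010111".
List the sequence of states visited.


Input: 010111
d(q0, 0) = q5
d(q5, 1) = q1
d(q1, 0) = q1
d(q1, 1) = q4
d(q4, 1) = q4
d(q4, 1) = q4


q0 -> q5 -> q1 -> q1 -> q4 -> q4 -> q4


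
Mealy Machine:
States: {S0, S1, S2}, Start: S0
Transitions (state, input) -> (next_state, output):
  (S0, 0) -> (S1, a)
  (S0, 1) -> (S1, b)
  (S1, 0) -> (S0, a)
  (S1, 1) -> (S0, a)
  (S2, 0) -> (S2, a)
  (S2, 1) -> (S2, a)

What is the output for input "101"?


Step-by-step:
  (S0, 1) -> (S1, b)
  (S1, 0) -> (S0, a)
  (S0, 1) -> (S1, b)

"bab"


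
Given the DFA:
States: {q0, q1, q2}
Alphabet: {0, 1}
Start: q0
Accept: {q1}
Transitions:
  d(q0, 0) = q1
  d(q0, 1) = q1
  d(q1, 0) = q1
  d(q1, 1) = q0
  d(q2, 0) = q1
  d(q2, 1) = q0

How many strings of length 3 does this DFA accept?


Enumerating all length-3 strings:
  "000" -> q1 [accept]
  "001" -> q0 [reject]
  "010" -> q1 [accept]
  "011" -> q1 [accept]
  "100" -> q1 [accept]
  "101" -> q0 [reject]
  "110" -> q1 [accept]
  "111" -> q1 [accept]

6 out of 8


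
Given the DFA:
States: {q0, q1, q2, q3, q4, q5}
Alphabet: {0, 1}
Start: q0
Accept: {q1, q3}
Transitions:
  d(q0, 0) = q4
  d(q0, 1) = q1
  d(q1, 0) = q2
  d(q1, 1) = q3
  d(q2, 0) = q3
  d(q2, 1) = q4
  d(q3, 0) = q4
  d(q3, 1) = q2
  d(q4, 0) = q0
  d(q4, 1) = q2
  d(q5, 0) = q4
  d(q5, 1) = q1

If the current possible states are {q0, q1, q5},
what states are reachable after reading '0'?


Apply transition on '0' from each current state:
  d(q0, 0) = q4
  d(q1, 0) = q2
  d(q5, 0) = q4

{q2, q4}


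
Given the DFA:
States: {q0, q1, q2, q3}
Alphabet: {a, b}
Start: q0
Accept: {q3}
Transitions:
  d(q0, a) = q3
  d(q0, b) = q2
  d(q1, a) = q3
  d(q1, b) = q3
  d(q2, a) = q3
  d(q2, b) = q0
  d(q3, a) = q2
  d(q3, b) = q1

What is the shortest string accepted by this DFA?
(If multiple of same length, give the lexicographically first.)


BFS by string length (lex-first path to each state shown):
  len 0: q0<-""
  len 1: q2<-"b", q3<-"a"
Found accept state at length 1.

"a"


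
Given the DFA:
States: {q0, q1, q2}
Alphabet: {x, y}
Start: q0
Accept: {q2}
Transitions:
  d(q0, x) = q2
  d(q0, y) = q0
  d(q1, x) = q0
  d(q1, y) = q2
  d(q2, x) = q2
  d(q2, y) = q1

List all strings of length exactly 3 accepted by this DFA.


All strings of length 3: 8 total
Accepted: 4

"xxx", "xyy", "yxx", "yyx"


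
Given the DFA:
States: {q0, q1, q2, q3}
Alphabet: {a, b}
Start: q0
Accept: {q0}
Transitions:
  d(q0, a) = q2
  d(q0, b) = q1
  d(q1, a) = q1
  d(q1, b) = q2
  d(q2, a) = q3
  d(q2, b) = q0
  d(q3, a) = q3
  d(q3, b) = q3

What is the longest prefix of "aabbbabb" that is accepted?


Run the DFA, marking each prefix where the state is accepting:
  "" -> q0 [accept]
  "a" -> q2 [reject]
  "aa" -> q3 [reject]
  "aab" -> q3 [reject]
  "aabb" -> q3 [reject]
  "aabbb" -> q3 [reject]
  "aabbba" -> q3 [reject]
  "aabbbab" -> q3 [reject]
  "aabbbabb" -> q3 [reject]

""


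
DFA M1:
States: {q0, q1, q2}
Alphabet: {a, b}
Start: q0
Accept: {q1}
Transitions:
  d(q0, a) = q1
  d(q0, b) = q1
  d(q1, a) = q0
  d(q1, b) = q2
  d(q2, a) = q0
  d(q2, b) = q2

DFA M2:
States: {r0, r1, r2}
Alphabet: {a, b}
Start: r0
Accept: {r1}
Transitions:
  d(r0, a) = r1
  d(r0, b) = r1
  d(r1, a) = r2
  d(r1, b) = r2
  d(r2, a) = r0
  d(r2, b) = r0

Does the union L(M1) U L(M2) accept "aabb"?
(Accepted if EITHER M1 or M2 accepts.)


M1: final=q2 accepted=False
M2: final=r1 accepted=True

Yes, union accepts


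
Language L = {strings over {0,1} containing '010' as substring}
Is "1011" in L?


'010' does not occur

No, "1011" is not in L


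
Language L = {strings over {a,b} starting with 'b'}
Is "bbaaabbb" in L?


first symbol = 'b'

Yes, "bbaaabbb" is in L


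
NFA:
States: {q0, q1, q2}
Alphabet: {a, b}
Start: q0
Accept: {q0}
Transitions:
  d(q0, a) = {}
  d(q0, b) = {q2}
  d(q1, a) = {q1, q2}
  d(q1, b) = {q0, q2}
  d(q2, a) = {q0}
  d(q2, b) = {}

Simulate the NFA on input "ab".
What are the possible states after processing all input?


Start: {q0}
  --a--> {}
  --b--> {}

{} (empty set, no valid transitions)


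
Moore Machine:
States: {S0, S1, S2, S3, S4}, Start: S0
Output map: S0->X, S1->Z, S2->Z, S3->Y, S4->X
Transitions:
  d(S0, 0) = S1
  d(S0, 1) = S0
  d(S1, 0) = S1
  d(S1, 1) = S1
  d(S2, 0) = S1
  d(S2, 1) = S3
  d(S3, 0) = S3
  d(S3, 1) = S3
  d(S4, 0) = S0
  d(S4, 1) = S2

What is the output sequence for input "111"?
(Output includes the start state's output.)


Start: S0 (output X)
  --1--> S0 (output X)
  --1--> S0 (output X)
  --1--> S0 (output X)

"XXXX"


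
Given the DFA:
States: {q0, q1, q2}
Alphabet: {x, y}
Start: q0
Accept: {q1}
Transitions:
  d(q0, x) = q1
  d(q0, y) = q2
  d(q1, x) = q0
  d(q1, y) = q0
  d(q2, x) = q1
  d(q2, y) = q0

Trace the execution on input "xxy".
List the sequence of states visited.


Input: xxy
d(q0, x) = q1
d(q1, x) = q0
d(q0, y) = q2


q0 -> q1 -> q0 -> q2


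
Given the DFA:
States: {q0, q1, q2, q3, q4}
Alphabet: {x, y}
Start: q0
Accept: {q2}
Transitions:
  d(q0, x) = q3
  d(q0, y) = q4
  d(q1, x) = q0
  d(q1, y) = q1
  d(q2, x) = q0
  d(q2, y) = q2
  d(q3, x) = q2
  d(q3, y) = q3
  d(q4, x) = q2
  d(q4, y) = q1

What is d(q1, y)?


Looking up transition d(q1, y)

q1


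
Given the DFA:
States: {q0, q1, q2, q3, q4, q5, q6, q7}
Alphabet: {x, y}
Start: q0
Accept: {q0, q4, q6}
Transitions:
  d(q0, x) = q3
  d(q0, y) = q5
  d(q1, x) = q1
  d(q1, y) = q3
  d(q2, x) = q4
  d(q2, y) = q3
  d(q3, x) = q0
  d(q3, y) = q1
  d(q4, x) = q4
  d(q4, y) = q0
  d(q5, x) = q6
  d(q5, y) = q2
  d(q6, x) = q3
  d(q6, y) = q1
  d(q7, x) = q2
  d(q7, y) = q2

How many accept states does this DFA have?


Accept states listed: {q0, q4, q6}
Counting: q0(1) q4(2) q6(3)

3


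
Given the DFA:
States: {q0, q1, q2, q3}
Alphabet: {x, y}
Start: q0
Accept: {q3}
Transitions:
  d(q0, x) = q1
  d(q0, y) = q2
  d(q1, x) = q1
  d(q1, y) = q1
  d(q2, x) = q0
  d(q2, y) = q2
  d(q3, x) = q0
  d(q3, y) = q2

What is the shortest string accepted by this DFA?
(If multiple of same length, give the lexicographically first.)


BFS by string length (lex-first path to each state shown):
  len 0: q0<-""
  len 1: q1<-"x", q2<-"y"
  len 2: q0<-"yx", q1<-"xx", q2<-"yy"
  len 3: q0<-"yyx", q1<-"xxx", q2<-"yxy"
  len 4: q0<-"yxyx", q1<-"xxxx", q2<-"yxyy"
  len 5: q0<-"yxyyx", q1<-"xxxxx", q2<-"yxyxy"
  len 6: q0<-"yxyxyx", q1<-"xxxxxx", q2<-"yxyxyy"
  len 7: q0<-"yxyxyyx", q1<-"xxxxxxx", q2<-"yxyxyxy"
  len 8: q0<-"yxyxyxyx", q1<-"xxxxxxxx", q2<-"yxyxyxyy"

No string accepted (empty language)


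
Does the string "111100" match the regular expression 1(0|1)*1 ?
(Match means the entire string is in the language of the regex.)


|string| = 6; first = '1'; last = '0'

No, "111100" does not match 1(0|1)*1


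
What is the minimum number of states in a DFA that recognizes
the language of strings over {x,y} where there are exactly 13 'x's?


States: count = 0, 1, ..., 13 (that's 14 states), plus a dead state for count > 13.
Total: 14 + 1 = 15. Accept = count-13 state.

15


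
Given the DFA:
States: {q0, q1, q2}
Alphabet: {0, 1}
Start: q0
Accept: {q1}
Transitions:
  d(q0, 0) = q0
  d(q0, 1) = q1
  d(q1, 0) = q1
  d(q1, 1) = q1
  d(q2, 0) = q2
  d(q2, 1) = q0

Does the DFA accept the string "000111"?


Trace: q0 -> q0 -> q0 -> q0 -> q1 -> q1 -> q1
Final state: q1
Accept states: {q1}

Yes, accepted (final state q1 is an accept state)


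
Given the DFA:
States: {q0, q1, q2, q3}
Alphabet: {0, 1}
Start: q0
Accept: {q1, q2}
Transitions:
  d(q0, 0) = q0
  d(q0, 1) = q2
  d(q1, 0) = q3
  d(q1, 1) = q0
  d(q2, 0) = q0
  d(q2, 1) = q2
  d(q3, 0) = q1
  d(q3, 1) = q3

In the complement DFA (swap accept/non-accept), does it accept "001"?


Trace: q0 -> q0 -> q0 -> q2
Final: q2
Original accept: {q1, q2}
Complement: q2 is in original accept

No, complement rejects (original accepts)


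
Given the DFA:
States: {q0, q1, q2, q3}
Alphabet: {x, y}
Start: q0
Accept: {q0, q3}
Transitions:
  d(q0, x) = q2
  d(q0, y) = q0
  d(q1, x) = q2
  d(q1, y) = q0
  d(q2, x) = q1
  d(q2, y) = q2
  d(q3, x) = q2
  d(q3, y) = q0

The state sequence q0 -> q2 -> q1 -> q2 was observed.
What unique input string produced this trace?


Trace back each transition to find the symbol:
  q0 --[x]--> q2
  q2 --[x]--> q1
  q1 --[x]--> q2

"xxx"


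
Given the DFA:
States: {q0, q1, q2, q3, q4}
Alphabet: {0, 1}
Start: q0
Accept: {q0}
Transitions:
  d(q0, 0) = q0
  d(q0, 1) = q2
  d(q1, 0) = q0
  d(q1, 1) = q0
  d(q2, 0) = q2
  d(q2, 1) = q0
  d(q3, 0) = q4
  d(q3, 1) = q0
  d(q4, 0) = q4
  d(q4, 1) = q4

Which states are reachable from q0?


BFS from q0:
  layer 0: {q0}
  layer 1: {q2}

{q0, q2}


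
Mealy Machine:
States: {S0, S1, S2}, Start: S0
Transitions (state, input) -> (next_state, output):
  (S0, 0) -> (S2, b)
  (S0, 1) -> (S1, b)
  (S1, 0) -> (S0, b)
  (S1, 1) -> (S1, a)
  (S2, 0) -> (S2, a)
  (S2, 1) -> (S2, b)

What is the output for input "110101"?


Step-by-step:
  (S0, 1) -> (S1, b)
  (S1, 1) -> (S1, a)
  (S1, 0) -> (S0, b)
  (S0, 1) -> (S1, b)
  (S1, 0) -> (S0, b)
  (S0, 1) -> (S1, b)

"babbbb"


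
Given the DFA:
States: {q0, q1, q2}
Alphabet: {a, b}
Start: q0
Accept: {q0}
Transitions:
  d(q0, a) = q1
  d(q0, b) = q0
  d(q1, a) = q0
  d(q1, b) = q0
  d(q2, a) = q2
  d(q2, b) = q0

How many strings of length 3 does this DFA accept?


Enumerating all length-3 strings:
  "aaa" -> q1 [reject]
  "aab" -> q0 [accept]
  "aba" -> q1 [reject]
  "abb" -> q0 [accept]
  "baa" -> q0 [accept]
  "bab" -> q0 [accept]
  "bba" -> q1 [reject]
  "bbb" -> q0 [accept]

5 out of 8


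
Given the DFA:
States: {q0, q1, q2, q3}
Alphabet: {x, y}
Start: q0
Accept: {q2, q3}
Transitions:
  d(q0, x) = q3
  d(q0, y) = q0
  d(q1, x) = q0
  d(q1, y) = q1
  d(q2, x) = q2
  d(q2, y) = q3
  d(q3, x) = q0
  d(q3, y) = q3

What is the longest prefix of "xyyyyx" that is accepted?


Run the DFA, marking each prefix where the state is accepting:
  "" -> q0 [reject]
  "x" -> q3 [accept]
  "xy" -> q3 [accept]
  "xyy" -> q3 [accept]
  "xyyy" -> q3 [accept]
  "xyyyy" -> q3 [accept]
  "xyyyyx" -> q0 [reject]

"xyyyy"


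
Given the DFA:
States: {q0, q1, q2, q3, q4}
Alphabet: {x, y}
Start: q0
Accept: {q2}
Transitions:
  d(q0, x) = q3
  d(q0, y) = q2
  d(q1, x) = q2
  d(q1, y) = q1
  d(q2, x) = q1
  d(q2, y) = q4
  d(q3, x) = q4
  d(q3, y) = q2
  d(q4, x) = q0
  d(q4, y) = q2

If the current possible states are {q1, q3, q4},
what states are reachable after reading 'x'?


Apply transition on 'x' from each current state:
  d(q1, x) = q2
  d(q3, x) = q4
  d(q4, x) = q0

{q0, q2, q4}


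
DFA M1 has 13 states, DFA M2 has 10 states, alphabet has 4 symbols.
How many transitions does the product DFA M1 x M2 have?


Product DFA has 13 * 10 = 130 states.
Each has 4 transitions: 130 * 4 = 520

520


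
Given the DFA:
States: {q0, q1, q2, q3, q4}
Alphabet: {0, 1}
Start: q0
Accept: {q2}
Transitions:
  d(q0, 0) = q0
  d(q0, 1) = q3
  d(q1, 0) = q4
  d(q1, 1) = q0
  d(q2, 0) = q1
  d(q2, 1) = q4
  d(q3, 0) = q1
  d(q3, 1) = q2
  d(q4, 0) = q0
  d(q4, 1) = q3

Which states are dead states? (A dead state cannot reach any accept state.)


Forward reachability from each state:
  q0 -> reaches accept state q2 (live)
  q1 -> reaches accept state q2 (live)
  q2 -> reaches accept state q2 (live)
  q3 -> reaches accept state q2 (live)
  q4 -> reaches accept state q2 (live)

None (all states can reach an accept state)


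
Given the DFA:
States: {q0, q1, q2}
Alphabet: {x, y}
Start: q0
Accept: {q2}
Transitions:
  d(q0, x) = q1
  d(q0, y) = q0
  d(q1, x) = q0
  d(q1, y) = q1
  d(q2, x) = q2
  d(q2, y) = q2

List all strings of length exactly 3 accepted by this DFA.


All strings of length 3: 8 total
Accepted: 0

None


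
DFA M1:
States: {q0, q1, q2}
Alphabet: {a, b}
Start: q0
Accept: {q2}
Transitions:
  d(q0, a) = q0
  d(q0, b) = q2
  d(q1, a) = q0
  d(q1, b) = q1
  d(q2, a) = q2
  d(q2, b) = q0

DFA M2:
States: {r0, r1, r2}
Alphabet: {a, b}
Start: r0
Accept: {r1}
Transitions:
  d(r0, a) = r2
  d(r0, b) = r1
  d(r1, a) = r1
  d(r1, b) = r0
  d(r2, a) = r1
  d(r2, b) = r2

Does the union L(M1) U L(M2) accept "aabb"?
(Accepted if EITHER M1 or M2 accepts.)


M1: final=q0 accepted=False
M2: final=r1 accepted=True

Yes, union accepts


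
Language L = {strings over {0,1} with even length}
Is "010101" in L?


length = 6; 6 mod 2 = 0

Yes, "010101" is in L


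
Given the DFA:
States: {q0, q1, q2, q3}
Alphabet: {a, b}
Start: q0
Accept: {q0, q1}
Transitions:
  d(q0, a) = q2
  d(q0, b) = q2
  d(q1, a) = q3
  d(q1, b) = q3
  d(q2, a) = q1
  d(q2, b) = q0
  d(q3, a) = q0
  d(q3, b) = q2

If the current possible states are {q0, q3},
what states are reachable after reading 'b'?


Apply transition on 'b' from each current state:
  d(q0, b) = q2
  d(q3, b) = q2

{q2}


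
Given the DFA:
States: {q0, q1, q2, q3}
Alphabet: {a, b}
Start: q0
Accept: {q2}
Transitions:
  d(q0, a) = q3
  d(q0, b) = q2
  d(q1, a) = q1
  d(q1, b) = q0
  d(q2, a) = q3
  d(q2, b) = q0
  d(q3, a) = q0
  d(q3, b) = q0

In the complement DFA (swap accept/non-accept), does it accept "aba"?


Trace: q0 -> q3 -> q0 -> q3
Final: q3
Original accept: {q2}
Complement: q3 is not in original accept

Yes, complement accepts (original rejects)


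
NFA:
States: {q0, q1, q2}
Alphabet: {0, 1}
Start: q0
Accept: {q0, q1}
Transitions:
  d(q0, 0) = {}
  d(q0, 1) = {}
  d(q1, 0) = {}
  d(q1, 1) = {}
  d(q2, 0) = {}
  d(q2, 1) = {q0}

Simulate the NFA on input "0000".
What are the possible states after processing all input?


Start: {q0}
  --0--> {}
  --0--> {}
  --0--> {}
  --0--> {}

{} (empty set, no valid transitions)


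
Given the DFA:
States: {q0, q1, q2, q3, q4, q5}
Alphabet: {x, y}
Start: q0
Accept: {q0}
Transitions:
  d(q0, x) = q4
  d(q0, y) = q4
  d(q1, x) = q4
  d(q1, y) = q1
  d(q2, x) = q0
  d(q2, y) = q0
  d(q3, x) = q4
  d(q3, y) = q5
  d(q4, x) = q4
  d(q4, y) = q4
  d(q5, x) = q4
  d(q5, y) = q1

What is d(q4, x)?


Looking up transition d(q4, x)

q4


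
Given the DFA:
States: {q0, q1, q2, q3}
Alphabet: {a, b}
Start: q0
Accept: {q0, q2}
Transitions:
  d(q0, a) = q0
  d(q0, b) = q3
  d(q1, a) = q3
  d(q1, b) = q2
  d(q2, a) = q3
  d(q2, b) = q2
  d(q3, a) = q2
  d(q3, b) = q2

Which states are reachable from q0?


BFS from q0:
  layer 0: {q0}
  layer 1: {q3}
  layer 2: {q2}

{q0, q2, q3}


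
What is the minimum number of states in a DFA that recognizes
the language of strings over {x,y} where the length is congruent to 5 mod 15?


States track (length) mod 15.
Need 15 states: one per remainder 0..14; accept = remainder 5.

15


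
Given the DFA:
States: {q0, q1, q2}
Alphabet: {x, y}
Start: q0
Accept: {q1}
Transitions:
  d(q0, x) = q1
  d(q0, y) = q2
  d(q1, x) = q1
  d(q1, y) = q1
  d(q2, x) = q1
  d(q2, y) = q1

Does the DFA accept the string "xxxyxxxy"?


Trace: q0 -> q1 -> q1 -> q1 -> q1 -> q1 -> q1 -> q1 -> q1
Final state: q1
Accept states: {q1}

Yes, accepted (final state q1 is an accept state)


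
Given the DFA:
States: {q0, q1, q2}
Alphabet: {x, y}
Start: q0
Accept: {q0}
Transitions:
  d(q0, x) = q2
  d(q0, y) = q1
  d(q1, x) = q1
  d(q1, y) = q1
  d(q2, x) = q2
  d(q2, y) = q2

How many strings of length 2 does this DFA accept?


Enumerating all length-2 strings:
  "xx" -> q2 [reject]
  "xy" -> q2 [reject]
  "yx" -> q1 [reject]
  "yy" -> q1 [reject]

0 out of 4


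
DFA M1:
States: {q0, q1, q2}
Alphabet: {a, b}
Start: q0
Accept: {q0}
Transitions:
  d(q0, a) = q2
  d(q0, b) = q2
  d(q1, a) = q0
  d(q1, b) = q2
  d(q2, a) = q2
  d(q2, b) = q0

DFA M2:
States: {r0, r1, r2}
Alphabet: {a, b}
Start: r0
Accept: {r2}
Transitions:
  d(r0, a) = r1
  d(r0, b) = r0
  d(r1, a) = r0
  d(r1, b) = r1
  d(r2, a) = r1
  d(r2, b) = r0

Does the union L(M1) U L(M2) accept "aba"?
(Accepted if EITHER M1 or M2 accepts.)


M1: final=q2 accepted=False
M2: final=r0 accepted=False

No, union rejects (neither accepts)


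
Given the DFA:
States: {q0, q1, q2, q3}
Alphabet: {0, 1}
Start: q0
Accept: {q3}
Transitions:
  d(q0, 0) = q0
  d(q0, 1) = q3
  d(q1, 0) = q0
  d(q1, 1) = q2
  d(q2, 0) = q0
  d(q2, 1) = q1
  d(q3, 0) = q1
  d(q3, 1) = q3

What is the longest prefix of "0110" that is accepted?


Run the DFA, marking each prefix where the state is accepting:
  "" -> q0 [reject]
  "0" -> q0 [reject]
  "01" -> q3 [accept]
  "011" -> q3 [accept]
  "0110" -> q1 [reject]

"011"


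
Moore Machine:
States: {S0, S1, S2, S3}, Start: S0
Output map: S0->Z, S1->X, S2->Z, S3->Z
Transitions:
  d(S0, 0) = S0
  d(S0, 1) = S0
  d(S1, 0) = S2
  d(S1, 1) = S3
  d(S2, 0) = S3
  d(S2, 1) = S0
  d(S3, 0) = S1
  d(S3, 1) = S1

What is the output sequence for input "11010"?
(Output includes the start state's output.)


Start: S0 (output Z)
  --1--> S0 (output Z)
  --1--> S0 (output Z)
  --0--> S0 (output Z)
  --1--> S0 (output Z)
  --0--> S0 (output Z)

"ZZZZZZ"


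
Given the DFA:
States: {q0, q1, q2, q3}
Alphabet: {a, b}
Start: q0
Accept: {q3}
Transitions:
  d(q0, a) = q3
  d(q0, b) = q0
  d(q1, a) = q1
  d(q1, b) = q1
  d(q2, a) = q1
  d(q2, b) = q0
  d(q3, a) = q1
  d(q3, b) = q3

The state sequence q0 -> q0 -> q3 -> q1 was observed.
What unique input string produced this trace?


Trace back each transition to find the symbol:
  q0 --[b]--> q0
  q0 --[a]--> q3
  q3 --[a]--> q1

"baa"


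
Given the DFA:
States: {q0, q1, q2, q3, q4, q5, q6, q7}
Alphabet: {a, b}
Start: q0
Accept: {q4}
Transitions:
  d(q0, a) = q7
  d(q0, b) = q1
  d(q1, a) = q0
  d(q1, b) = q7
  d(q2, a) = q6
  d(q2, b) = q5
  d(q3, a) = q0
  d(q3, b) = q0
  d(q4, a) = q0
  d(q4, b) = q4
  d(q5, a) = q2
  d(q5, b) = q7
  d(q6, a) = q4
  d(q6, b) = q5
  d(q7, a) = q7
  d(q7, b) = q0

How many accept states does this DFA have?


Accept states listed: {q4}
Counting: q4(1)

1


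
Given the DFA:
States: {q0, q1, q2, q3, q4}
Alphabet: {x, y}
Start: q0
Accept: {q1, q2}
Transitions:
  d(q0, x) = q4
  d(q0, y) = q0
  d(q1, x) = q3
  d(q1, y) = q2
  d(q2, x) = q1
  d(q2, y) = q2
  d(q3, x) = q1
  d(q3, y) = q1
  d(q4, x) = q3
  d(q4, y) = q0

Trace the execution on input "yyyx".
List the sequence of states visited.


Input: yyyx
d(q0, y) = q0
d(q0, y) = q0
d(q0, y) = q0
d(q0, x) = q4


q0 -> q0 -> q0 -> q0 -> q4


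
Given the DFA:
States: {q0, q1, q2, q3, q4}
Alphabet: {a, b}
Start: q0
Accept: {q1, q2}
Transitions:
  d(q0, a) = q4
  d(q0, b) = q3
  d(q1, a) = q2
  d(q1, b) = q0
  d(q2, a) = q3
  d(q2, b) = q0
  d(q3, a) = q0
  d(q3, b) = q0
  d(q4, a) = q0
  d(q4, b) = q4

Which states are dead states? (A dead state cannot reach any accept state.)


Forward reachability from each state:
  q0 -> reaches {q0, q3, q4}, no accept state (dead)
  q1 -> reaches accept state q1 (live)
  q2 -> reaches accept state q2 (live)
  q3 -> reaches {q0, q3, q4}, no accept state (dead)
  q4 -> reaches {q0, q3, q4}, no accept state (dead)

{q0, q3, q4}


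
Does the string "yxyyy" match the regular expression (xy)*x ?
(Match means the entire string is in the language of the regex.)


|string| = 5; first = 'y'; last = 'y'

No, "yxyyy" does not match (xy)*x


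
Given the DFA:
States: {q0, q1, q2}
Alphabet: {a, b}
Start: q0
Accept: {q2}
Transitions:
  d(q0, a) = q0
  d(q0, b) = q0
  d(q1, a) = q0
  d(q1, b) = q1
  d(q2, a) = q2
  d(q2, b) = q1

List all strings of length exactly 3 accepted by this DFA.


All strings of length 3: 8 total
Accepted: 0

None


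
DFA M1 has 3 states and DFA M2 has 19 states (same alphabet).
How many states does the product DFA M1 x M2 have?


Product construction pairs every M1 state with every M2 state.
3 * 19 = 57

57


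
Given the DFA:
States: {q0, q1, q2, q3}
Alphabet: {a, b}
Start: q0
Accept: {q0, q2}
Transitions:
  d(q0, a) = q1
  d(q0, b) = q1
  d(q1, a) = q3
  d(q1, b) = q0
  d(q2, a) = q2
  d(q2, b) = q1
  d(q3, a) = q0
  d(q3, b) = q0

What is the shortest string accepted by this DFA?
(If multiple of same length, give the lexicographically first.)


BFS by string length (lex-first path to each state shown):
  len 0: q0<-""
Found accept state at length 0.

"" (empty string)


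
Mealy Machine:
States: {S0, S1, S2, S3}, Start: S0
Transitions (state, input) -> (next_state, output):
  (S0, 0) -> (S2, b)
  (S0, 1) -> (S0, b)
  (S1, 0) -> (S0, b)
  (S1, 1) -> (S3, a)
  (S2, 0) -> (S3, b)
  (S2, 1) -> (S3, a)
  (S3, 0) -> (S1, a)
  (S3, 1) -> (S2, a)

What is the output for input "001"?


Step-by-step:
  (S0, 0) -> (S2, b)
  (S2, 0) -> (S3, b)
  (S3, 1) -> (S2, a)

"bba"


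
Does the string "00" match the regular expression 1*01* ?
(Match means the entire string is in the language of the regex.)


|string| = 2; first = '0'; last = '0'

No, "00" does not match 1*01*


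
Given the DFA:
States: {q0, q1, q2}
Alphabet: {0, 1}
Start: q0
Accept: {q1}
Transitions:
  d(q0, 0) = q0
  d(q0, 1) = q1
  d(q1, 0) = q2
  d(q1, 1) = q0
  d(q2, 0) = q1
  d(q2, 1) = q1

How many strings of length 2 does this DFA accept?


Enumerating all length-2 strings:
  "00" -> q0 [reject]
  "01" -> q1 [accept]
  "10" -> q2 [reject]
  "11" -> q0 [reject]

1 out of 4


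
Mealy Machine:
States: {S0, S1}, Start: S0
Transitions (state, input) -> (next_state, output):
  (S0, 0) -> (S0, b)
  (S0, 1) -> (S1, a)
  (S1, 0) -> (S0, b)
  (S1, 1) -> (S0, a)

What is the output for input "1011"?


Step-by-step:
  (S0, 1) -> (S1, a)
  (S1, 0) -> (S0, b)
  (S0, 1) -> (S1, a)
  (S1, 1) -> (S0, a)

"abaa"


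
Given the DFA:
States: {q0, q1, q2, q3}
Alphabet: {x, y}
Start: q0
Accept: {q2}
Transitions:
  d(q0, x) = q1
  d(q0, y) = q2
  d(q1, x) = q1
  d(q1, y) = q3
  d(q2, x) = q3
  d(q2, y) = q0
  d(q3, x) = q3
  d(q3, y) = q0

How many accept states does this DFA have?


Accept states listed: {q2}
Counting: q2(1)

1


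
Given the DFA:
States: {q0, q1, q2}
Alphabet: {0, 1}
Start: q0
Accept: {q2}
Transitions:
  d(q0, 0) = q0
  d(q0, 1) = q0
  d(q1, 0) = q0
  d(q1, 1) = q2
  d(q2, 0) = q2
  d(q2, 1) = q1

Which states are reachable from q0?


BFS from q0:
  layer 0: {q0}

{q0}


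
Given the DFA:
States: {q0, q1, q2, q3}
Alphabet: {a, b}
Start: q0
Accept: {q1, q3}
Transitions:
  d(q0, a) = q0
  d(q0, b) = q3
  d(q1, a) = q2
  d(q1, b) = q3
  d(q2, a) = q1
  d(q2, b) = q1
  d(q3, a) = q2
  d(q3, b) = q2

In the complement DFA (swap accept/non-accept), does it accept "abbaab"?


Trace: q0 -> q0 -> q3 -> q2 -> q1 -> q2 -> q1
Final: q1
Original accept: {q1, q3}
Complement: q1 is in original accept

No, complement rejects (original accepts)


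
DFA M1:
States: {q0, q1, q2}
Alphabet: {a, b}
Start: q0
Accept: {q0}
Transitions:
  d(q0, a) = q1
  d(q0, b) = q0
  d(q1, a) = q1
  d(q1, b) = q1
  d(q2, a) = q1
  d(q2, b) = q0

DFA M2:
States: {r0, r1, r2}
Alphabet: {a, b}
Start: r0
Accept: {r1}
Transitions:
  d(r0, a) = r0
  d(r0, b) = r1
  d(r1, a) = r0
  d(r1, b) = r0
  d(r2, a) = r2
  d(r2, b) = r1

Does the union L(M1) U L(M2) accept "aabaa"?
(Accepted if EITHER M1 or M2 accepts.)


M1: final=q1 accepted=False
M2: final=r0 accepted=False

No, union rejects (neither accepts)


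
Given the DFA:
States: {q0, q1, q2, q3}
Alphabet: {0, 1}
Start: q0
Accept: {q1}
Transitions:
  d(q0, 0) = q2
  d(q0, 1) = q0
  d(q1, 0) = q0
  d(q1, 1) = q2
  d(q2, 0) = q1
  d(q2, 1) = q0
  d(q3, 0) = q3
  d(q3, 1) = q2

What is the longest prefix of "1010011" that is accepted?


Run the DFA, marking each prefix where the state is accepting:
  "" -> q0 [reject]
  "1" -> q0 [reject]
  "10" -> q2 [reject]
  "101" -> q0 [reject]
  "1010" -> q2 [reject]
  "10100" -> q1 [accept]
  "101001" -> q2 [reject]
  "1010011" -> q0 [reject]

"10100"


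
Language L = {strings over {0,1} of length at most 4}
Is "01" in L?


length = 2

Yes, "01" is in L


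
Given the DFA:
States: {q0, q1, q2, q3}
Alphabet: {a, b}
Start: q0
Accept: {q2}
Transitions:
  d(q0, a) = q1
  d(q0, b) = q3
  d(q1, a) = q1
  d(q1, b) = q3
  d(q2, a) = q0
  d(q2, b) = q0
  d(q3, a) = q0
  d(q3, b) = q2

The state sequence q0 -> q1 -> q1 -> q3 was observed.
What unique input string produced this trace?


Trace back each transition to find the symbol:
  q0 --[a]--> q1
  q1 --[a]--> q1
  q1 --[b]--> q3

"aab"


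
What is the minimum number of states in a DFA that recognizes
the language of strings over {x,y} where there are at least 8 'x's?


States: count = 0, 1, ..., 7, and a final '>= 8' state.
Total: 8 + 1 = 9. Accept = '>= 8' state.

9


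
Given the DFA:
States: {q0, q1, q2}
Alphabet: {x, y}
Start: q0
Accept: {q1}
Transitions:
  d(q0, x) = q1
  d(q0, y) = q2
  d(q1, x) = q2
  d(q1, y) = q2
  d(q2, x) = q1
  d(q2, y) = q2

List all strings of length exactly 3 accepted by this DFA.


All strings of length 3: 8 total
Accepted: 3

"xxx", "xyx", "yyx"


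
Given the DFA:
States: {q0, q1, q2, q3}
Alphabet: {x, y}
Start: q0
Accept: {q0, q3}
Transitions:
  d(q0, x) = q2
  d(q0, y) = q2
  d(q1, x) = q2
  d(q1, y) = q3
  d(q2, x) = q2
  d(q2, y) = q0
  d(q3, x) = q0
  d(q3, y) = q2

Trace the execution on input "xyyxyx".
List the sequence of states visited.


Input: xyyxyx
d(q0, x) = q2
d(q2, y) = q0
d(q0, y) = q2
d(q2, x) = q2
d(q2, y) = q0
d(q0, x) = q2


q0 -> q2 -> q0 -> q2 -> q2 -> q0 -> q2


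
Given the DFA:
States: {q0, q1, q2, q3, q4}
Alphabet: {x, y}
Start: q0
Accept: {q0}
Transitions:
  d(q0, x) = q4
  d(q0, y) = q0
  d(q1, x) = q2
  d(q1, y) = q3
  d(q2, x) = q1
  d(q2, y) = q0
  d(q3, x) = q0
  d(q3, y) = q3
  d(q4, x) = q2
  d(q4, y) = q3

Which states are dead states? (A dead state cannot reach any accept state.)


Forward reachability from each state:
  q0 -> reaches accept state q0 (live)
  q1 -> reaches accept state q0 (live)
  q2 -> reaches accept state q0 (live)
  q3 -> reaches accept state q0 (live)
  q4 -> reaches accept state q0 (live)

None (all states can reach an accept state)


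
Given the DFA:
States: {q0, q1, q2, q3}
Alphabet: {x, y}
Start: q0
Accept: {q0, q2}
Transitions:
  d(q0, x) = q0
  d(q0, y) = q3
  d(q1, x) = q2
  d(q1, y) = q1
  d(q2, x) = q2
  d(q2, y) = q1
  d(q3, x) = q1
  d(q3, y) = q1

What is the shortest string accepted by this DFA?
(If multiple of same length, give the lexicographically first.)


BFS by string length (lex-first path to each state shown):
  len 0: q0<-""
Found accept state at length 0.

"" (empty string)


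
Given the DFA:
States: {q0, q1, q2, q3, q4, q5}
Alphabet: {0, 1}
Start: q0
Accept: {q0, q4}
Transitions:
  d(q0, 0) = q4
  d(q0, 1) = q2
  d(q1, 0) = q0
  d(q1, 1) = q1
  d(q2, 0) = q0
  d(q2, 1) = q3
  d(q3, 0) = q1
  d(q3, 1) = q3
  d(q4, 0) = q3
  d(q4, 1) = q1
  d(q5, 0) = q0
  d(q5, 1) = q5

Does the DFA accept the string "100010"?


Trace: q0 -> q2 -> q0 -> q4 -> q3 -> q3 -> q1
Final state: q1
Accept states: {q0, q4}

No, rejected (final state q1 is not an accept state)


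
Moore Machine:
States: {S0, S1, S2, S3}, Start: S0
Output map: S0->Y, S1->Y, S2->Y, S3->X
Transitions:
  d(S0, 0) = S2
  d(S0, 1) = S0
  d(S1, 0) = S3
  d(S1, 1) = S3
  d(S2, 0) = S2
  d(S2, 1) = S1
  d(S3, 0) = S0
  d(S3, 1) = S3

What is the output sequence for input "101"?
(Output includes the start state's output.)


Start: S0 (output Y)
  --1--> S0 (output Y)
  --0--> S2 (output Y)
  --1--> S1 (output Y)

"YYYY"


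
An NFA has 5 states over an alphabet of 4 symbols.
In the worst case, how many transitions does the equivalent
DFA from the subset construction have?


Subset construction: one DFA state per subset of NFA states = 2^5 = 32 states.
Each DFA state has 4 outgoing transitions: 32 * 4 = 128

128


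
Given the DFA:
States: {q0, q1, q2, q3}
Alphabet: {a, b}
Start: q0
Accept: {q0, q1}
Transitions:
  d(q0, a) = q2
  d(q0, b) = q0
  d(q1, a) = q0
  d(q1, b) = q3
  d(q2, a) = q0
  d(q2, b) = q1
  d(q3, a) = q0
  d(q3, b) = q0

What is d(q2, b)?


Looking up transition d(q2, b)

q1


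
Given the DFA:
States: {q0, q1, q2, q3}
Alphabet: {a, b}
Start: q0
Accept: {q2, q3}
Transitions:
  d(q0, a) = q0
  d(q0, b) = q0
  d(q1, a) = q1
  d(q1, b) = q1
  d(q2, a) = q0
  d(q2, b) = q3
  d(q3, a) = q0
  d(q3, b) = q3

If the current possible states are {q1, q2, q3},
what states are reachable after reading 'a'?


Apply transition on 'a' from each current state:
  d(q1, a) = q1
  d(q2, a) = q0
  d(q3, a) = q0

{q0, q1}


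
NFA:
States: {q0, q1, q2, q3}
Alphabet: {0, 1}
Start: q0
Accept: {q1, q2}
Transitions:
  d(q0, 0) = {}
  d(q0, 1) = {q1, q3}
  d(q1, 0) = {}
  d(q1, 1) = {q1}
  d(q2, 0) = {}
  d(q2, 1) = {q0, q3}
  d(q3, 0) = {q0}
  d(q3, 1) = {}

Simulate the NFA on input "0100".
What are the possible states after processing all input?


Start: {q0}
  --0--> {}
  --1--> {}
  --0--> {}
  --0--> {}

{} (empty set, no valid transitions)


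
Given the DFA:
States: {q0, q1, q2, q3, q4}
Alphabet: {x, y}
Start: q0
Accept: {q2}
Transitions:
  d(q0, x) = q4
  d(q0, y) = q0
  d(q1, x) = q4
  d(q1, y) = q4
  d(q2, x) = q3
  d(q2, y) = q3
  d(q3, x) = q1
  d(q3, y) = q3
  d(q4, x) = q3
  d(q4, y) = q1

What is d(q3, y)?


Looking up transition d(q3, y)

q3


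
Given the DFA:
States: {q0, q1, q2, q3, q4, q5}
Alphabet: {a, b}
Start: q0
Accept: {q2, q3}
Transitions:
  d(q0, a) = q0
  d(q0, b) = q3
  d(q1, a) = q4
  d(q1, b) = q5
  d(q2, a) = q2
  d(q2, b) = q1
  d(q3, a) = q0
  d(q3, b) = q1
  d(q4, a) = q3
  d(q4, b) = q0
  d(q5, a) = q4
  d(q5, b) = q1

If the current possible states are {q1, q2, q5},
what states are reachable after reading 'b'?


Apply transition on 'b' from each current state:
  d(q1, b) = q5
  d(q2, b) = q1
  d(q5, b) = q1

{q1, q5}


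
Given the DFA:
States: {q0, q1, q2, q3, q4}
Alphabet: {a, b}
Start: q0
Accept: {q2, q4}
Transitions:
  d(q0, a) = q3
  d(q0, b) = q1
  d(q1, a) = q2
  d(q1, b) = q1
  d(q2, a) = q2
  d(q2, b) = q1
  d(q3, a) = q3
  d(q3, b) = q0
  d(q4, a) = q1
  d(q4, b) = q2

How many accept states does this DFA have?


Accept states listed: {q2, q4}
Counting: q2(1) q4(2)

2


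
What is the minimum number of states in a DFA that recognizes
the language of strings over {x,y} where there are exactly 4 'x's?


States: count = 0, 1, ..., 4 (that's 5 states), plus a dead state for count > 4.
Total: 5 + 1 = 6. Accept = count-4 state.

6


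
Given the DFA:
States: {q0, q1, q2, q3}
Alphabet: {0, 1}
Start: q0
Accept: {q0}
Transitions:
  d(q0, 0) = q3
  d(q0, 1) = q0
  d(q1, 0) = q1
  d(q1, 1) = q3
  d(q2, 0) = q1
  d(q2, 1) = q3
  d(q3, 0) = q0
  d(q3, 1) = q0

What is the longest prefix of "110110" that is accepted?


Run the DFA, marking each prefix where the state is accepting:
  "" -> q0 [accept]
  "1" -> q0 [accept]
  "11" -> q0 [accept]
  "110" -> q3 [reject]
  "1101" -> q0 [accept]
  "11011" -> q0 [accept]
  "110110" -> q3 [reject]

"11011"


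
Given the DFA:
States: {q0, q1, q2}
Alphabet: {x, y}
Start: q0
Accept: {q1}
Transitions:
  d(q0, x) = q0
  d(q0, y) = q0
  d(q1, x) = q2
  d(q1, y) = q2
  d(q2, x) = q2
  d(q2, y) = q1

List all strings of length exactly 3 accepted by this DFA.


All strings of length 3: 8 total
Accepted: 0

None


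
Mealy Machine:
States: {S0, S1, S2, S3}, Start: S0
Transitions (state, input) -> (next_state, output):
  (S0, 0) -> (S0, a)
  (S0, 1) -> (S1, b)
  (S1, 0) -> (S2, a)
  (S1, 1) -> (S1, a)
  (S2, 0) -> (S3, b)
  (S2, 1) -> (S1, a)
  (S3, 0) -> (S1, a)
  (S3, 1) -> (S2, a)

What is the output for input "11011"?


Step-by-step:
  (S0, 1) -> (S1, b)
  (S1, 1) -> (S1, a)
  (S1, 0) -> (S2, a)
  (S2, 1) -> (S1, a)
  (S1, 1) -> (S1, a)

"baaaa"


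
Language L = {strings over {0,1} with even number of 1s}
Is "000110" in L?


count('1') = 2; 2 mod 2 = 0

Yes, "000110" is in L


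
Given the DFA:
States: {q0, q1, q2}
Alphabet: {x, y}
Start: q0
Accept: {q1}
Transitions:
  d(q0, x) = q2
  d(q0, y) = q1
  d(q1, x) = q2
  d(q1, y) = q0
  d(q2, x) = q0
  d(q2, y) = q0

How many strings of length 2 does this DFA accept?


Enumerating all length-2 strings:
  "xx" -> q0 [reject]
  "xy" -> q0 [reject]
  "yx" -> q2 [reject]
  "yy" -> q0 [reject]

0 out of 4


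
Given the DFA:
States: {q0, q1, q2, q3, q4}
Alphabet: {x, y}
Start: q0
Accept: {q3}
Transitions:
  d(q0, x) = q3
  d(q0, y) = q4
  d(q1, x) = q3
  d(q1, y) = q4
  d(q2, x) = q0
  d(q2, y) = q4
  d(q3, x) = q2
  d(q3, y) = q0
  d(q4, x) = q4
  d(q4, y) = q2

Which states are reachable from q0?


BFS from q0:
  layer 0: {q0}
  layer 1: {q3, q4}
  layer 2: {q2}

{q0, q2, q3, q4}


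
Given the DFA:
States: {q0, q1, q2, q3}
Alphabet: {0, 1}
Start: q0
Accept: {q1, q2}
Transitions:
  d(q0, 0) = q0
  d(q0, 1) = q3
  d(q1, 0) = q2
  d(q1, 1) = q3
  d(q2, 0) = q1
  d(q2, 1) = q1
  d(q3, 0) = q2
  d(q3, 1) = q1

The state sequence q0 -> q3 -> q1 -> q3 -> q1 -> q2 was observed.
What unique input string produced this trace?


Trace back each transition to find the symbol:
  q0 --[1]--> q3
  q3 --[1]--> q1
  q1 --[1]--> q3
  q3 --[1]--> q1
  q1 --[0]--> q2

"11110"


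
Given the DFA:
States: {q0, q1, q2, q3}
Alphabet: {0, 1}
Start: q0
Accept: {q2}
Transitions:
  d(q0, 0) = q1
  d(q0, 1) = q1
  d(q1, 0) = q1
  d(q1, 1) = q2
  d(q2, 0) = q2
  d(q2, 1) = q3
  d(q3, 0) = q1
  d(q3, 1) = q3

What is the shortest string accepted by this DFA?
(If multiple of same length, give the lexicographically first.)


BFS by string length (lex-first path to each state shown):
  len 0: q0<-""
  len 1: q1<-"0"
  len 2: q1<-"00", q2<-"01"
Found accept state at length 2.

"01"
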